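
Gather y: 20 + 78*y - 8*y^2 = -8*y^2 + 78*y + 20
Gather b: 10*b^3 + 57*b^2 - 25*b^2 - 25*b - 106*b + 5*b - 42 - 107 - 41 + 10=10*b^3 + 32*b^2 - 126*b - 180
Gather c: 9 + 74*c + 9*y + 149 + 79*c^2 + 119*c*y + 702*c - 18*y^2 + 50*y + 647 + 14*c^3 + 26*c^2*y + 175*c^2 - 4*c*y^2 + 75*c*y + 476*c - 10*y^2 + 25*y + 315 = 14*c^3 + c^2*(26*y + 254) + c*(-4*y^2 + 194*y + 1252) - 28*y^2 + 84*y + 1120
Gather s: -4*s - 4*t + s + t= -3*s - 3*t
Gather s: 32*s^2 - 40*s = 32*s^2 - 40*s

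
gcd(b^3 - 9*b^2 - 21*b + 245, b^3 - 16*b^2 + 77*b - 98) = b^2 - 14*b + 49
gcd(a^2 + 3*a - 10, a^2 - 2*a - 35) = a + 5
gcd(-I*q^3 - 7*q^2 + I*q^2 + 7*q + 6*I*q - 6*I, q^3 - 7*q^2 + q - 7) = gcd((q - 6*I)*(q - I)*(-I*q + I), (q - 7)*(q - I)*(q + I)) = q - I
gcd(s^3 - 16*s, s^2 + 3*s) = s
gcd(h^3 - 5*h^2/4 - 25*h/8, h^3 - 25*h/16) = h^2 + 5*h/4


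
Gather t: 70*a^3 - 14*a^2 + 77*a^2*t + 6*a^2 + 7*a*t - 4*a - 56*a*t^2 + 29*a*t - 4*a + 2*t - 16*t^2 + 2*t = 70*a^3 - 8*a^2 - 8*a + t^2*(-56*a - 16) + t*(77*a^2 + 36*a + 4)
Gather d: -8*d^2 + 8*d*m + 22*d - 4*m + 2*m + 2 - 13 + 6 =-8*d^2 + d*(8*m + 22) - 2*m - 5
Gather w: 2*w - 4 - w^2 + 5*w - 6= -w^2 + 7*w - 10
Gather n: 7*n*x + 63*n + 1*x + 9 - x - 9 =n*(7*x + 63)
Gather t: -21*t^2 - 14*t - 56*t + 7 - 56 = -21*t^2 - 70*t - 49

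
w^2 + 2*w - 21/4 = (w - 3/2)*(w + 7/2)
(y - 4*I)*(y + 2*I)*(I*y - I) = I*y^3 + 2*y^2 - I*y^2 - 2*y + 8*I*y - 8*I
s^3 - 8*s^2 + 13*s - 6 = (s - 6)*(s - 1)^2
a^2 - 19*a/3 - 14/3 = (a - 7)*(a + 2/3)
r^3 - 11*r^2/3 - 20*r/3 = r*(r - 5)*(r + 4/3)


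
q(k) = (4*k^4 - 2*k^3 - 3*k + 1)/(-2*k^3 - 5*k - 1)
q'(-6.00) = -2.11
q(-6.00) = 12.22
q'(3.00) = -2.20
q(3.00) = -3.74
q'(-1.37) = -1.76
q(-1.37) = 2.21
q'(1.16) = -1.18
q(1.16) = -0.17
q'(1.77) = -1.90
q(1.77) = -1.14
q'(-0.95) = -0.97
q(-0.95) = 1.61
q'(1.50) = -1.66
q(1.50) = -0.66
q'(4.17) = -2.18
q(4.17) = -6.31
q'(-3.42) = -2.22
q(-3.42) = 6.64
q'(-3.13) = -2.24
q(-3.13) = 6.00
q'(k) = (6*k^2 + 5)*(4*k^4 - 2*k^3 - 3*k + 1)/(-2*k^3 - 5*k - 1)^2 + (16*k^3 - 6*k^2 - 3)/(-2*k^3 - 5*k - 1) = 4*(-2*k^6 - 15*k^4 - 2*k^3 + 3*k^2 + 2)/(4*k^6 + 20*k^4 + 4*k^3 + 25*k^2 + 10*k + 1)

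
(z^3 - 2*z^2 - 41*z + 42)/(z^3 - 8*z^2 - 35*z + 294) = (z - 1)/(z - 7)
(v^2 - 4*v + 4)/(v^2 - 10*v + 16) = (v - 2)/(v - 8)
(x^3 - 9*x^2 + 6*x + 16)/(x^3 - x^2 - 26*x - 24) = (x^2 - 10*x + 16)/(x^2 - 2*x - 24)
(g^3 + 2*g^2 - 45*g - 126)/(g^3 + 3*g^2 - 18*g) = (g^2 - 4*g - 21)/(g*(g - 3))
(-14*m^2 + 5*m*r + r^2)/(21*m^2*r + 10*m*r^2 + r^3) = (-2*m + r)/(r*(3*m + r))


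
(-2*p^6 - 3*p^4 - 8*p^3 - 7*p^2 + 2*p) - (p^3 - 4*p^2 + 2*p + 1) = -2*p^6 - 3*p^4 - 9*p^3 - 3*p^2 - 1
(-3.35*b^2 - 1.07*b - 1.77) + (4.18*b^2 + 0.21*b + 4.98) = 0.83*b^2 - 0.86*b + 3.21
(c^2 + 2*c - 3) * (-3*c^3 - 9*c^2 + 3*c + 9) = -3*c^5 - 15*c^4 - 6*c^3 + 42*c^2 + 9*c - 27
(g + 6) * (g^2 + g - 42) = g^3 + 7*g^2 - 36*g - 252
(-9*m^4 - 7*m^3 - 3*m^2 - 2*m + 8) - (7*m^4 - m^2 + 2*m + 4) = -16*m^4 - 7*m^3 - 2*m^2 - 4*m + 4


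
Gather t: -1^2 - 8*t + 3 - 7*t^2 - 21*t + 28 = -7*t^2 - 29*t + 30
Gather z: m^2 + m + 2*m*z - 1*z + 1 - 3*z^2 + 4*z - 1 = m^2 + m - 3*z^2 + z*(2*m + 3)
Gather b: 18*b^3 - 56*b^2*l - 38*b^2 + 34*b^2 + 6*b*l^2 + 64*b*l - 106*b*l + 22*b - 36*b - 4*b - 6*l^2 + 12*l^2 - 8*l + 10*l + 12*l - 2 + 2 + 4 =18*b^3 + b^2*(-56*l - 4) + b*(6*l^2 - 42*l - 18) + 6*l^2 + 14*l + 4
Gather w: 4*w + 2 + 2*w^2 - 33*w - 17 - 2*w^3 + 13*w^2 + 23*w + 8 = -2*w^3 + 15*w^2 - 6*w - 7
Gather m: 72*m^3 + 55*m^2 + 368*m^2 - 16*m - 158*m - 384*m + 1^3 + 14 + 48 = 72*m^3 + 423*m^2 - 558*m + 63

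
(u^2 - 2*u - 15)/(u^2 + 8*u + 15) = (u - 5)/(u + 5)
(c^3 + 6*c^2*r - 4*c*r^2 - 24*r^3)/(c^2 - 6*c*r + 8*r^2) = (-c^2 - 8*c*r - 12*r^2)/(-c + 4*r)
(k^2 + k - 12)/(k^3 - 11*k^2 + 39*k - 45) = (k + 4)/(k^2 - 8*k + 15)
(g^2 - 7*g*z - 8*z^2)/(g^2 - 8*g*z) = (g + z)/g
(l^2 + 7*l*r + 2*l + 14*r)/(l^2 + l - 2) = (l + 7*r)/(l - 1)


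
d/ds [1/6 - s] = -1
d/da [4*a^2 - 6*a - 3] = 8*a - 6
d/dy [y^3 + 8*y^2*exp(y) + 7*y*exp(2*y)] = 8*y^2*exp(y) + 3*y^2 + 14*y*exp(2*y) + 16*y*exp(y) + 7*exp(2*y)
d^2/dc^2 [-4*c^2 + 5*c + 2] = -8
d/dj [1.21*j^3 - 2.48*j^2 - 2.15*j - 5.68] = 3.63*j^2 - 4.96*j - 2.15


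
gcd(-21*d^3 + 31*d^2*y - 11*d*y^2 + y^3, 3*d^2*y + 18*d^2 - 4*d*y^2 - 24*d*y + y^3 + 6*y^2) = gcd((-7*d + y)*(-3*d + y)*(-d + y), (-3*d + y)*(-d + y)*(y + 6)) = 3*d^2 - 4*d*y + y^2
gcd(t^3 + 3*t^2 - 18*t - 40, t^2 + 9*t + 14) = t + 2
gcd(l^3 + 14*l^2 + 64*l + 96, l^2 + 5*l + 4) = l + 4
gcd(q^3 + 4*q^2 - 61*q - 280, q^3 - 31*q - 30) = q + 5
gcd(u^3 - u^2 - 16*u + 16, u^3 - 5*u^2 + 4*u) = u^2 - 5*u + 4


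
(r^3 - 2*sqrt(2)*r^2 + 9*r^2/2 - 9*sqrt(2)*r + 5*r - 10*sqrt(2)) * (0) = 0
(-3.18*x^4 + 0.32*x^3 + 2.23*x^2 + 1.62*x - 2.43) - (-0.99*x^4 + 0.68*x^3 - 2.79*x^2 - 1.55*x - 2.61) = -2.19*x^4 - 0.36*x^3 + 5.02*x^2 + 3.17*x + 0.18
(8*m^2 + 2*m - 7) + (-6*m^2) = 2*m^2 + 2*m - 7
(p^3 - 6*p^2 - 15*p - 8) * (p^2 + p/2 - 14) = p^5 - 11*p^4/2 - 32*p^3 + 137*p^2/2 + 206*p + 112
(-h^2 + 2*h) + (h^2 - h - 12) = h - 12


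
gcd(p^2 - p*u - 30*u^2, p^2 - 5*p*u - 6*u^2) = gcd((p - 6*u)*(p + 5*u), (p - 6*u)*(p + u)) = p - 6*u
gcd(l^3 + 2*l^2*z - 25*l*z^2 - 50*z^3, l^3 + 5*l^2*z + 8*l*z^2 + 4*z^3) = l + 2*z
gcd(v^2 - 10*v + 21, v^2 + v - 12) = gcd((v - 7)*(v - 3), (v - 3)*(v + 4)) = v - 3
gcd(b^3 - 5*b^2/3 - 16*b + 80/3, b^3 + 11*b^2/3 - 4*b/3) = b + 4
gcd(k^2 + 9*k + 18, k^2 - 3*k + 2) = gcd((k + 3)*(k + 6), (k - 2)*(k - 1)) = 1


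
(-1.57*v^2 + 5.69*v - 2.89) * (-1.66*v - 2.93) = 2.6062*v^3 - 4.8453*v^2 - 11.8743*v + 8.4677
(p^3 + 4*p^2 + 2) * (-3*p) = -3*p^4 - 12*p^3 - 6*p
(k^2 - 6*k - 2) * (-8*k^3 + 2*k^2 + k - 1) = -8*k^5 + 50*k^4 + 5*k^3 - 11*k^2 + 4*k + 2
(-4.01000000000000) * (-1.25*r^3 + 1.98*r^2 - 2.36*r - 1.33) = 5.0125*r^3 - 7.9398*r^2 + 9.4636*r + 5.3333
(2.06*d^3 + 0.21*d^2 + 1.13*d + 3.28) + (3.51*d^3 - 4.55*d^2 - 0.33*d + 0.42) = 5.57*d^3 - 4.34*d^2 + 0.8*d + 3.7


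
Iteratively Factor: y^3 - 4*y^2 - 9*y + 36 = (y + 3)*(y^2 - 7*y + 12) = (y - 3)*(y + 3)*(y - 4)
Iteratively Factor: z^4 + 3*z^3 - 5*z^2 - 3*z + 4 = (z - 1)*(z^3 + 4*z^2 - z - 4) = (z - 1)^2*(z^2 + 5*z + 4) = (z - 1)^2*(z + 1)*(z + 4)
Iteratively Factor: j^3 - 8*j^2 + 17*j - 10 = (j - 2)*(j^2 - 6*j + 5) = (j - 2)*(j - 1)*(j - 5)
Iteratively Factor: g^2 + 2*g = (g)*(g + 2)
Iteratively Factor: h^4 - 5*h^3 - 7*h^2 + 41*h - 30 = (h - 5)*(h^3 - 7*h + 6) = (h - 5)*(h + 3)*(h^2 - 3*h + 2) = (h - 5)*(h - 2)*(h + 3)*(h - 1)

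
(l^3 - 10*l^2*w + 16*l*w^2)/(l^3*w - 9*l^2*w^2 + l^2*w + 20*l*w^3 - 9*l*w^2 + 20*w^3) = l*(l^2 - 10*l*w + 16*w^2)/(w*(l^3 - 9*l^2*w + l^2 + 20*l*w^2 - 9*l*w + 20*w^2))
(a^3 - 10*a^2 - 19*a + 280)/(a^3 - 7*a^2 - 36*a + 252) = (a^2 - 3*a - 40)/(a^2 - 36)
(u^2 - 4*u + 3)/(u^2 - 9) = (u - 1)/(u + 3)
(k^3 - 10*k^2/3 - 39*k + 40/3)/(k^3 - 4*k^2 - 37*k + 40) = (k - 1/3)/(k - 1)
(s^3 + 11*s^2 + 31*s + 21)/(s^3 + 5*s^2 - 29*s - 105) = (s + 1)/(s - 5)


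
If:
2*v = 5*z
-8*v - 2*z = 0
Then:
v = 0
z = 0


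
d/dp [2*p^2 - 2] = 4*p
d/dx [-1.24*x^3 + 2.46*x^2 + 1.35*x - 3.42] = -3.72*x^2 + 4.92*x + 1.35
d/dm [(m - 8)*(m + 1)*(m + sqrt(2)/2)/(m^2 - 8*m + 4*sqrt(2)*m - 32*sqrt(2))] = (m^2 + 8*sqrt(2)*m + 4 + 7*sqrt(2)/2)/(m^2 + 8*sqrt(2)*m + 32)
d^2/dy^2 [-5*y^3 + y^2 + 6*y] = 2 - 30*y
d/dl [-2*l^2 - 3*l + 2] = -4*l - 3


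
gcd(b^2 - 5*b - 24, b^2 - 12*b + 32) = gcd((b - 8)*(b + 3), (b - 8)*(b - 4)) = b - 8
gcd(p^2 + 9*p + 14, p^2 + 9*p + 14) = p^2 + 9*p + 14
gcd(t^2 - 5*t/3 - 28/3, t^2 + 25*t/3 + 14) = t + 7/3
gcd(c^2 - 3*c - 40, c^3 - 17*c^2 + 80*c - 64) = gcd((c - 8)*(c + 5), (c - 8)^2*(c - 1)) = c - 8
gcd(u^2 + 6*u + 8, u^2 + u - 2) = u + 2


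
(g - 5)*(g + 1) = g^2 - 4*g - 5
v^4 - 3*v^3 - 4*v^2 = v^2*(v - 4)*(v + 1)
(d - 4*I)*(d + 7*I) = d^2 + 3*I*d + 28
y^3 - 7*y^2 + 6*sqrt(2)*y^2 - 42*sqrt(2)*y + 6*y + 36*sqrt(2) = (y - 6)*(y - 1)*(y + 6*sqrt(2))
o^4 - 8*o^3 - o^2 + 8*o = o*(o - 8)*(o - 1)*(o + 1)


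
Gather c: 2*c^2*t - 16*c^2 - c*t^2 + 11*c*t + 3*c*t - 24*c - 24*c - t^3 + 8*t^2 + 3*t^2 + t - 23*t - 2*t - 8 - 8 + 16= c^2*(2*t - 16) + c*(-t^2 + 14*t - 48) - t^3 + 11*t^2 - 24*t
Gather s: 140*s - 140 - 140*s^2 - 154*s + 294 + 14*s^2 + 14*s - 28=126 - 126*s^2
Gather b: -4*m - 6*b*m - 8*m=-6*b*m - 12*m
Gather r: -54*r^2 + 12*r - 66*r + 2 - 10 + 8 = -54*r^2 - 54*r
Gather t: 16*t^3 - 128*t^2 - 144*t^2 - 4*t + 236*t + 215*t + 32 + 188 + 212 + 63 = 16*t^3 - 272*t^2 + 447*t + 495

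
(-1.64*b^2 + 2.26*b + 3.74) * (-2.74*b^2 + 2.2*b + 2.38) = 4.4936*b^4 - 9.8004*b^3 - 9.1788*b^2 + 13.6068*b + 8.9012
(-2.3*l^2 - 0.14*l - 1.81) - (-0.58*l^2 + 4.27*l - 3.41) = -1.72*l^2 - 4.41*l + 1.6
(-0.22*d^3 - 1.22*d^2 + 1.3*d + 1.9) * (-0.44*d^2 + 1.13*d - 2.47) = 0.0968*d^5 + 0.2882*d^4 - 1.4072*d^3 + 3.6464*d^2 - 1.064*d - 4.693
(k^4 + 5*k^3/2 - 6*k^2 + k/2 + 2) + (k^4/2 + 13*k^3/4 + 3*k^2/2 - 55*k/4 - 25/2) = 3*k^4/2 + 23*k^3/4 - 9*k^2/2 - 53*k/4 - 21/2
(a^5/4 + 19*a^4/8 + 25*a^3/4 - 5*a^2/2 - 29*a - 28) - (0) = a^5/4 + 19*a^4/8 + 25*a^3/4 - 5*a^2/2 - 29*a - 28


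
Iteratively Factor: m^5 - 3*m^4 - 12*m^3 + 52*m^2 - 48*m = (m + 4)*(m^4 - 7*m^3 + 16*m^2 - 12*m) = (m - 2)*(m + 4)*(m^3 - 5*m^2 + 6*m) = (m - 2)^2*(m + 4)*(m^2 - 3*m) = (m - 3)*(m - 2)^2*(m + 4)*(m)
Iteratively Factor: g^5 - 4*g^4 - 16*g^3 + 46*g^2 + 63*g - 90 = (g - 1)*(g^4 - 3*g^3 - 19*g^2 + 27*g + 90) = (g - 1)*(g + 3)*(g^3 - 6*g^2 - g + 30) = (g - 5)*(g - 1)*(g + 3)*(g^2 - g - 6) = (g - 5)*(g - 1)*(g + 2)*(g + 3)*(g - 3)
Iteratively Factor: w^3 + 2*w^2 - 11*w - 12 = (w + 4)*(w^2 - 2*w - 3) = (w - 3)*(w + 4)*(w + 1)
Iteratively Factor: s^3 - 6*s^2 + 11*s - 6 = (s - 1)*(s^2 - 5*s + 6) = (s - 3)*(s - 1)*(s - 2)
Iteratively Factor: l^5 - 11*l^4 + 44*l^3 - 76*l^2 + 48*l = (l - 2)*(l^4 - 9*l^3 + 26*l^2 - 24*l) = l*(l - 2)*(l^3 - 9*l^2 + 26*l - 24) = l*(l - 3)*(l - 2)*(l^2 - 6*l + 8) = l*(l - 4)*(l - 3)*(l - 2)*(l - 2)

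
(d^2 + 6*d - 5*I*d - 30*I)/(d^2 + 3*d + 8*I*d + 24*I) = (d^2 + d*(6 - 5*I) - 30*I)/(d^2 + d*(3 + 8*I) + 24*I)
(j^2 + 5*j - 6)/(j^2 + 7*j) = (j^2 + 5*j - 6)/(j*(j + 7))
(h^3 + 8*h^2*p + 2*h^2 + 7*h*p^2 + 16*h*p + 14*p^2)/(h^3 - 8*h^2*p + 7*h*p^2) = (h^3 + 8*h^2*p + 2*h^2 + 7*h*p^2 + 16*h*p + 14*p^2)/(h*(h^2 - 8*h*p + 7*p^2))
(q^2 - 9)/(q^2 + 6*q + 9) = (q - 3)/(q + 3)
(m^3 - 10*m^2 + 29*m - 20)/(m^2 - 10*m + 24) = (m^2 - 6*m + 5)/(m - 6)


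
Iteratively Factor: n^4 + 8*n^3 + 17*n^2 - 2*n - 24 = (n + 2)*(n^3 + 6*n^2 + 5*n - 12) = (n + 2)*(n + 3)*(n^2 + 3*n - 4) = (n - 1)*(n + 2)*(n + 3)*(n + 4)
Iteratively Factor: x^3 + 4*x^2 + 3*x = (x + 1)*(x^2 + 3*x) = x*(x + 1)*(x + 3)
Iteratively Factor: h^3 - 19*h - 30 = (h + 3)*(h^2 - 3*h - 10) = (h - 5)*(h + 3)*(h + 2)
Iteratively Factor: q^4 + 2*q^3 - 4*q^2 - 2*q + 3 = (q - 1)*(q^3 + 3*q^2 - q - 3) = (q - 1)*(q + 1)*(q^2 + 2*q - 3) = (q - 1)^2*(q + 1)*(q + 3)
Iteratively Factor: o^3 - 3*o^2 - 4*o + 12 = (o + 2)*(o^2 - 5*o + 6) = (o - 3)*(o + 2)*(o - 2)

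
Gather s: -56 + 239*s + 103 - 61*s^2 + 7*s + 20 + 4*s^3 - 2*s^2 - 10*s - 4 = 4*s^3 - 63*s^2 + 236*s + 63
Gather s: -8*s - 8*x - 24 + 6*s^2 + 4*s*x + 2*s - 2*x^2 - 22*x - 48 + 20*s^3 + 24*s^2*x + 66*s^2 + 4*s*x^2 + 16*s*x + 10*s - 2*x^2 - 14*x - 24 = 20*s^3 + s^2*(24*x + 72) + s*(4*x^2 + 20*x + 4) - 4*x^2 - 44*x - 96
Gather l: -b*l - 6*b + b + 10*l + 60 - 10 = -5*b + l*(10 - b) + 50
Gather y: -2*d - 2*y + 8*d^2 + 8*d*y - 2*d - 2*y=8*d^2 - 4*d + y*(8*d - 4)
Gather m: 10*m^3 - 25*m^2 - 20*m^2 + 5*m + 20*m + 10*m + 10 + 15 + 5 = 10*m^3 - 45*m^2 + 35*m + 30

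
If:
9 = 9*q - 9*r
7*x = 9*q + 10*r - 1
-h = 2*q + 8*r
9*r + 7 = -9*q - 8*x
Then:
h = 602/139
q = 51/139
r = -88/139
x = -80/139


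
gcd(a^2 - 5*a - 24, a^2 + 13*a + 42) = 1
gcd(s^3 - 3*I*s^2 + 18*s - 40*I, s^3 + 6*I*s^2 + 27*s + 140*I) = s^2 - I*s + 20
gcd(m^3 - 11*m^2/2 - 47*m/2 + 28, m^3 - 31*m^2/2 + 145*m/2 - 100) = m - 8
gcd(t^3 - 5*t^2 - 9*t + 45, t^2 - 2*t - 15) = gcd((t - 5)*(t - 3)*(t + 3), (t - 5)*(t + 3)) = t^2 - 2*t - 15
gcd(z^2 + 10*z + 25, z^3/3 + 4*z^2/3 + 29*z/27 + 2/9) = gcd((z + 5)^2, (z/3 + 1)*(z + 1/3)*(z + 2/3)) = 1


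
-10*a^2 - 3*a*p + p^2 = (-5*a + p)*(2*a + p)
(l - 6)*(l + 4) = l^2 - 2*l - 24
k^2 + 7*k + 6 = (k + 1)*(k + 6)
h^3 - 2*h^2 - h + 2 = (h - 2)*(h - 1)*(h + 1)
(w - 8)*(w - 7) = w^2 - 15*w + 56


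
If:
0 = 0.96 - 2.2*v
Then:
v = 0.44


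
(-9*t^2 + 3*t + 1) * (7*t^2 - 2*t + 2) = -63*t^4 + 39*t^3 - 17*t^2 + 4*t + 2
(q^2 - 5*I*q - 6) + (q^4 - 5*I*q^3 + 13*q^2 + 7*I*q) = q^4 - 5*I*q^3 + 14*q^2 + 2*I*q - 6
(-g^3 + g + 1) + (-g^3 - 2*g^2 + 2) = -2*g^3 - 2*g^2 + g + 3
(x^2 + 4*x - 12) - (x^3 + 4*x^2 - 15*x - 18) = -x^3 - 3*x^2 + 19*x + 6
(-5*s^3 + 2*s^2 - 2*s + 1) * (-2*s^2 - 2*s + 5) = 10*s^5 + 6*s^4 - 25*s^3 + 12*s^2 - 12*s + 5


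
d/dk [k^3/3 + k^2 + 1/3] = k*(k + 2)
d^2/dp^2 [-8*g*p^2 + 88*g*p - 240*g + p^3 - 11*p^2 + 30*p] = -16*g + 6*p - 22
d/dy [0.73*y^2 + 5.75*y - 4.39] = 1.46*y + 5.75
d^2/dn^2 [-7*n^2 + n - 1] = -14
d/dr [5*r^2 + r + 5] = 10*r + 1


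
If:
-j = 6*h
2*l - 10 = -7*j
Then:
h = l/21 - 5/21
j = 10/7 - 2*l/7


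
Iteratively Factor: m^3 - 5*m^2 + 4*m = (m)*(m^2 - 5*m + 4) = m*(m - 1)*(m - 4)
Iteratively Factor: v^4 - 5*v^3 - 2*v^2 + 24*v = (v)*(v^3 - 5*v^2 - 2*v + 24) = v*(v + 2)*(v^2 - 7*v + 12) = v*(v - 3)*(v + 2)*(v - 4)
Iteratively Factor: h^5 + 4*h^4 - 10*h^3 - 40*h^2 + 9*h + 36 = (h + 1)*(h^4 + 3*h^3 - 13*h^2 - 27*h + 36) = (h - 1)*(h + 1)*(h^3 + 4*h^2 - 9*h - 36) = (h - 3)*(h - 1)*(h + 1)*(h^2 + 7*h + 12) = (h - 3)*(h - 1)*(h + 1)*(h + 4)*(h + 3)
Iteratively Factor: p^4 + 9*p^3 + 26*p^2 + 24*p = (p + 4)*(p^3 + 5*p^2 + 6*p) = (p + 2)*(p + 4)*(p^2 + 3*p) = (p + 2)*(p + 3)*(p + 4)*(p)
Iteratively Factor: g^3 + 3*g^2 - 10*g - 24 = (g + 4)*(g^2 - g - 6) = (g - 3)*(g + 4)*(g + 2)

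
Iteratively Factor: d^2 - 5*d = (d - 5)*(d)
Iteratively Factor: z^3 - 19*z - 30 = (z + 2)*(z^2 - 2*z - 15) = (z + 2)*(z + 3)*(z - 5)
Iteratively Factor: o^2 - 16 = (o + 4)*(o - 4)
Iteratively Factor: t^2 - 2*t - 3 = (t - 3)*(t + 1)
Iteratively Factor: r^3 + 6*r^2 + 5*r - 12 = (r + 3)*(r^2 + 3*r - 4) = (r + 3)*(r + 4)*(r - 1)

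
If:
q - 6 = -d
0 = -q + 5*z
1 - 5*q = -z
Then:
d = 139/24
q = 5/24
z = 1/24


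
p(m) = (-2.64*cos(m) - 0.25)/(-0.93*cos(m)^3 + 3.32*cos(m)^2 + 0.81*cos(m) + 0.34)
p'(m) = (-2.64*cos(m) - 0.25)*(-2.79*sin(m)*cos(m)^2 + 6.64*sin(m)*cos(m) + 0.81*sin(m))/(-0.93*cos(m)^3 + 3.32*cos(m)^2 + 0.81*cos(m) + 0.34)^2 + 2.64*sin(m)/(-0.93*cos(m)^3 + 3.32*cos(m)^2 + 0.81*cos(m) + 0.34) = (4.9104*cos(m)^3 - 8.0673*cos(m)^2 - 1.66*cos(m) + 0.6951)*sin(m)/(0.8649*cos(m)^6 - 6.1752*cos(m)^5 + 9.5158*cos(m)^4 + 4.746*cos(m)^3 + 2.9137*cos(m)^2 + 0.5508*cos(m) + 0.1156)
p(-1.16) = -1.15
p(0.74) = -0.93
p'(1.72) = 8.44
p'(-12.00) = -0.23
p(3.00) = 0.64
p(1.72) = 0.48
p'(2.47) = -0.69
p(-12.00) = -0.88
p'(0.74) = -0.35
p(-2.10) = 1.21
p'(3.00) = -0.11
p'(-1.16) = 0.67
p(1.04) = -1.07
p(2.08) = 1.23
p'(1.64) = 8.52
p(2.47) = 0.83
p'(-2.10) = 1.24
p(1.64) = -0.22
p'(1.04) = -0.62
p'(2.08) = -1.21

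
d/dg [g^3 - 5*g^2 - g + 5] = 3*g^2 - 10*g - 1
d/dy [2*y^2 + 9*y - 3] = 4*y + 9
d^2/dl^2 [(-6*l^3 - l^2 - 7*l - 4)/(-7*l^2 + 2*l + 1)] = 2*(423*l^3 + 645*l^2 - 3*l + 31)/(343*l^6 - 294*l^5 - 63*l^4 + 76*l^3 + 9*l^2 - 6*l - 1)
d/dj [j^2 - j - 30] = 2*j - 1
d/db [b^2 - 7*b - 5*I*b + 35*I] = 2*b - 7 - 5*I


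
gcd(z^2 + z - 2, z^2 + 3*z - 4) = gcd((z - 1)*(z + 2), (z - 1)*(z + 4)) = z - 1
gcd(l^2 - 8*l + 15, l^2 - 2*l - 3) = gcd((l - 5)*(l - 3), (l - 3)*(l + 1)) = l - 3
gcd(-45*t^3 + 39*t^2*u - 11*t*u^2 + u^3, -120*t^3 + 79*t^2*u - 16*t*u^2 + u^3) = 15*t^2 - 8*t*u + u^2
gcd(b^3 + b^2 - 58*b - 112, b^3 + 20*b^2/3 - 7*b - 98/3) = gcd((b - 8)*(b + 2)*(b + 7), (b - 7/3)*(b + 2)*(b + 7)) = b^2 + 9*b + 14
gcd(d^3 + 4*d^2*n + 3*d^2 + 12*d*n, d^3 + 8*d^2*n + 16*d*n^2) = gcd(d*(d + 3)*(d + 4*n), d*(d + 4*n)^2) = d^2 + 4*d*n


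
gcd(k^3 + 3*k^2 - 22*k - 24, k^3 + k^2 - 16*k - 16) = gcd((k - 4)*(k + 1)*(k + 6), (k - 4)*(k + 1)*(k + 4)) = k^2 - 3*k - 4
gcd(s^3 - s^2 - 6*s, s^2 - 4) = s + 2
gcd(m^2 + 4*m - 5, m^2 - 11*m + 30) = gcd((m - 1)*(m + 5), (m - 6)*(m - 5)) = 1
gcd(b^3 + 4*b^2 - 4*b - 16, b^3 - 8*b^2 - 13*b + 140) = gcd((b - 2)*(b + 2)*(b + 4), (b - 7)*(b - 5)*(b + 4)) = b + 4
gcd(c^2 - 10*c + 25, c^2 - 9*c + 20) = c - 5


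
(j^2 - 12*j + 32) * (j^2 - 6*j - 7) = j^4 - 18*j^3 + 97*j^2 - 108*j - 224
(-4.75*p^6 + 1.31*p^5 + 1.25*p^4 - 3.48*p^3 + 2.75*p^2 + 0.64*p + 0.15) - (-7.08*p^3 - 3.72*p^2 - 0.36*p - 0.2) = -4.75*p^6 + 1.31*p^5 + 1.25*p^4 + 3.6*p^3 + 6.47*p^2 + 1.0*p + 0.35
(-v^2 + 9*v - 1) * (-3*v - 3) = 3*v^3 - 24*v^2 - 24*v + 3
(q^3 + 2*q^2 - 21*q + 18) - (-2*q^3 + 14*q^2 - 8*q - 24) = 3*q^3 - 12*q^2 - 13*q + 42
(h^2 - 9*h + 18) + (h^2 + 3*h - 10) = 2*h^2 - 6*h + 8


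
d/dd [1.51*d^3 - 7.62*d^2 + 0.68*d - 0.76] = 4.53*d^2 - 15.24*d + 0.68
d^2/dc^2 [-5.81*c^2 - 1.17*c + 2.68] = -11.6200000000000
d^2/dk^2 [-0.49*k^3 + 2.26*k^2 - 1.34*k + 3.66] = 4.52 - 2.94*k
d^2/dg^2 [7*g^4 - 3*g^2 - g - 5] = 84*g^2 - 6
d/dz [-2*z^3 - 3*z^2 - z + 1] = -6*z^2 - 6*z - 1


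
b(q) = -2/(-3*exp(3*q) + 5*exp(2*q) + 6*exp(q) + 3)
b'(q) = -2*(9*exp(3*q) - 10*exp(2*q) - 6*exp(q))/(-3*exp(3*q) + 5*exp(2*q) + 6*exp(q) + 3)^2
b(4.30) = 0.00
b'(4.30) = -0.00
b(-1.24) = -0.39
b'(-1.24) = 0.18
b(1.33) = 0.03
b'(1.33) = -0.15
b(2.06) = 0.00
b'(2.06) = -0.01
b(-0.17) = -0.20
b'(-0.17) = 0.14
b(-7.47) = -0.67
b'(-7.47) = 0.00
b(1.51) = 0.01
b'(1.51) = -0.06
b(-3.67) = -0.63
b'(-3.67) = 0.03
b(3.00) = 0.00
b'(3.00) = 0.00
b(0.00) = -0.18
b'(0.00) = 0.12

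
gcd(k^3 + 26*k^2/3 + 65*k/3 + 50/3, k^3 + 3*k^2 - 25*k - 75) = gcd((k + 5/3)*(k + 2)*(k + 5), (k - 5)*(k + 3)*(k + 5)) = k + 5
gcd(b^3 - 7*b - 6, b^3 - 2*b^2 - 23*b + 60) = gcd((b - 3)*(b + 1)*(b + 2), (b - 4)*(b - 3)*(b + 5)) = b - 3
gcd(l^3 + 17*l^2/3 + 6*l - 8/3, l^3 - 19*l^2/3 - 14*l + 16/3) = l^2 + 5*l/3 - 2/3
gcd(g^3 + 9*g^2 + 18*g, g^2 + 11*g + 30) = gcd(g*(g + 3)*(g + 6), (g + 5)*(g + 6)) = g + 6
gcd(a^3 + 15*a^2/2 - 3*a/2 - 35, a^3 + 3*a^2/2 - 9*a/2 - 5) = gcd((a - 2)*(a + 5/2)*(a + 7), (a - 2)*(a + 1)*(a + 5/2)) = a^2 + a/2 - 5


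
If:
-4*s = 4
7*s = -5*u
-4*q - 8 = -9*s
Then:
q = -17/4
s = -1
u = 7/5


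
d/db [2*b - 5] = 2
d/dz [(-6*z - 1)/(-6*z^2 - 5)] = 6*(-6*z^2 - 2*z + 5)/(36*z^4 + 60*z^2 + 25)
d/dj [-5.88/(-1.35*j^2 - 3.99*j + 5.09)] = (-15.876*j - 23.4612)/(1.35*j^2 + 3.99*j - 5.09)^2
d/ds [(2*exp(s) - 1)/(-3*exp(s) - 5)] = -13*exp(s)/(3*exp(s) + 5)^2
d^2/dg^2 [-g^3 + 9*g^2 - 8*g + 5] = 18 - 6*g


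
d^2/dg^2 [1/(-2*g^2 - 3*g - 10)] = 2*(4*g^2 + 6*g - (4*g + 3)^2 + 20)/(2*g^2 + 3*g + 10)^3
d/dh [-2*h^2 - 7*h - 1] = -4*h - 7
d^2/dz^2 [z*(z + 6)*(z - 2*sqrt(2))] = 6*z - 4*sqrt(2) + 12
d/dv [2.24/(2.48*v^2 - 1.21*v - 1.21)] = (2.7104 - 11.1104*v)/(-2.48*v^2 + 1.21*v + 1.21)^2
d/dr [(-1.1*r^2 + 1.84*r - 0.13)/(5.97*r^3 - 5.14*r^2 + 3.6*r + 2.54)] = (6.567*r^4 - 21.9696*r^3 + 7.8259*r^2 - 6.9244*r + 5.1416)/(35.6409*r^6 - 61.3716*r^5 + 69.4036*r^4 - 6.6804*r^3 - 13.1512*r^2 + 18.288*r + 6.4516)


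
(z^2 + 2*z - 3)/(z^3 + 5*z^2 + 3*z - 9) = 1/(z + 3)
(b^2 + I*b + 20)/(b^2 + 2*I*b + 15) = (b - 4*I)/(b - 3*I)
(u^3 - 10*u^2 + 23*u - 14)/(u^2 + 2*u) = (u^3 - 10*u^2 + 23*u - 14)/(u*(u + 2))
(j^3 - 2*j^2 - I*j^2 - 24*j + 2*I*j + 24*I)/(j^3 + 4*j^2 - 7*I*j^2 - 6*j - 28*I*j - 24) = (j - 6)/(j - 6*I)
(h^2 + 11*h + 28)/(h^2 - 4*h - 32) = (h + 7)/(h - 8)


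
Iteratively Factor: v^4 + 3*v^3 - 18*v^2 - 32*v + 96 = (v + 4)*(v^3 - v^2 - 14*v + 24) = (v - 2)*(v + 4)*(v^2 + v - 12) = (v - 3)*(v - 2)*(v + 4)*(v + 4)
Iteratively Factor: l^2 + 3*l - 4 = (l + 4)*(l - 1)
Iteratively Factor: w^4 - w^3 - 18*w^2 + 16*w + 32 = (w - 2)*(w^3 + w^2 - 16*w - 16) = (w - 2)*(w + 4)*(w^2 - 3*w - 4) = (w - 2)*(w + 1)*(w + 4)*(w - 4)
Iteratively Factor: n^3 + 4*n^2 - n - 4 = (n + 1)*(n^2 + 3*n - 4) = (n - 1)*(n + 1)*(n + 4)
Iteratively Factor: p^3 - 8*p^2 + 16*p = (p - 4)*(p^2 - 4*p) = p*(p - 4)*(p - 4)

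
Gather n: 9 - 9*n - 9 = -9*n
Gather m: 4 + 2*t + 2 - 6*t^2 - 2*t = 6 - 6*t^2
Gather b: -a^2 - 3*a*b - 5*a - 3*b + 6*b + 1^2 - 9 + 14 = -a^2 - 5*a + b*(3 - 3*a) + 6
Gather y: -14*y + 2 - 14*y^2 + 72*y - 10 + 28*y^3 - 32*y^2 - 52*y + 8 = 28*y^3 - 46*y^2 + 6*y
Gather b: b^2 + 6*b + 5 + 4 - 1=b^2 + 6*b + 8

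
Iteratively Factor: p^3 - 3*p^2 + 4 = (p - 2)*(p^2 - p - 2) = (p - 2)^2*(p + 1)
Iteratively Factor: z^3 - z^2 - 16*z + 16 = (z - 1)*(z^2 - 16) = (z - 1)*(z + 4)*(z - 4)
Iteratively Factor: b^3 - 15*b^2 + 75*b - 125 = (b - 5)*(b^2 - 10*b + 25) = (b - 5)^2*(b - 5)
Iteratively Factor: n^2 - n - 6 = (n - 3)*(n + 2)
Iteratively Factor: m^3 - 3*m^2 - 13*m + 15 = (m - 1)*(m^2 - 2*m - 15) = (m - 5)*(m - 1)*(m + 3)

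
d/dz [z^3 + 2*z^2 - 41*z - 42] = 3*z^2 + 4*z - 41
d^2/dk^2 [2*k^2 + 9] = 4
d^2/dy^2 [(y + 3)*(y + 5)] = 2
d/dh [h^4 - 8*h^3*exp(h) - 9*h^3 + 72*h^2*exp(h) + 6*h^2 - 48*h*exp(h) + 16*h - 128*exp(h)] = -8*h^3*exp(h) + 4*h^3 + 48*h^2*exp(h) - 27*h^2 + 96*h*exp(h) + 12*h - 176*exp(h) + 16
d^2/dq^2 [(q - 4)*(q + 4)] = 2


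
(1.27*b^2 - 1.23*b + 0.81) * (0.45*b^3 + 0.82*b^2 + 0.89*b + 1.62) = 0.5715*b^5 + 0.4879*b^4 + 0.4862*b^3 + 1.6269*b^2 - 1.2717*b + 1.3122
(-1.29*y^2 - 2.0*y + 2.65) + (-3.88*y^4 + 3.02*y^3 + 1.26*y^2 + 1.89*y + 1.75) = -3.88*y^4 + 3.02*y^3 - 0.03*y^2 - 0.11*y + 4.4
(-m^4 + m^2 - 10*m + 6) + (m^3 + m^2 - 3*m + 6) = -m^4 + m^3 + 2*m^2 - 13*m + 12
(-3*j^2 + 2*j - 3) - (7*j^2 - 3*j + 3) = -10*j^2 + 5*j - 6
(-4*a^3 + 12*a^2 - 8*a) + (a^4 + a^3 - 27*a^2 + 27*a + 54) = a^4 - 3*a^3 - 15*a^2 + 19*a + 54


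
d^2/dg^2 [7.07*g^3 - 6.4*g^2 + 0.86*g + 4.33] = 42.42*g - 12.8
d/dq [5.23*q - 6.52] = 5.23000000000000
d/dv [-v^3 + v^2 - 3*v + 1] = -3*v^2 + 2*v - 3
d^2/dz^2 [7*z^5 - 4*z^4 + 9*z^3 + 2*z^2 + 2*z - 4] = 140*z^3 - 48*z^2 + 54*z + 4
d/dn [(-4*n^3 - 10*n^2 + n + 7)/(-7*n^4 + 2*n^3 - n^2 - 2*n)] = (-28*n^6 - 140*n^5 + 45*n^4 + 208*n^3 - 21*n^2 + 14*n + 14)/(n^2*(49*n^6 - 28*n^5 + 18*n^4 + 24*n^3 - 7*n^2 + 4*n + 4))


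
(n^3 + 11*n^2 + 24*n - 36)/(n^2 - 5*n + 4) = (n^2 + 12*n + 36)/(n - 4)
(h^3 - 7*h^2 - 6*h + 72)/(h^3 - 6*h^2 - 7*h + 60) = (h - 6)/(h - 5)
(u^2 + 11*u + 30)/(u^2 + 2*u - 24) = (u + 5)/(u - 4)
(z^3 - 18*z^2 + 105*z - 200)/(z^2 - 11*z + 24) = (z^2 - 10*z + 25)/(z - 3)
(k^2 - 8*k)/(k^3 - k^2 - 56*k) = 1/(k + 7)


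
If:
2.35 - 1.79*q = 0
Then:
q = 1.31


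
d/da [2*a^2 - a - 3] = 4*a - 1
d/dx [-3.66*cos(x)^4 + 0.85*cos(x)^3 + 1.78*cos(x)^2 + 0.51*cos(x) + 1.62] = (14.64*cos(x)^3 - 2.55*cos(x)^2 - 3.56*cos(x) - 0.51)*sin(x)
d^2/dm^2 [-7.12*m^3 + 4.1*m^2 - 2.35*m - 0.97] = 8.2 - 42.72*m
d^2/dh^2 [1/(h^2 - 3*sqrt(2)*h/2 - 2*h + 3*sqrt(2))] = 4*(-4*h^2 + 8*h + 6*sqrt(2)*h + (-4*h + 4 + 3*sqrt(2))^2 - 12*sqrt(2))/(2*h^2 - 3*sqrt(2)*h - 4*h + 6*sqrt(2))^3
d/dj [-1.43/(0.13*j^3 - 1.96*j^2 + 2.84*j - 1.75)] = (0.5577*j^2 - 5.6056*j + 4.0612)/(0.13*j^3 - 1.96*j^2 + 2.84*j - 1.75)^2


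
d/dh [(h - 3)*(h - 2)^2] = (h - 2)*(3*h - 8)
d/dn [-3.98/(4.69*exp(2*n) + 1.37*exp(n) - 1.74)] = (37.3324*exp(n) + 5.4526)*exp(n)/(4.69*exp(2*n) + 1.37*exp(n) - 1.74)^2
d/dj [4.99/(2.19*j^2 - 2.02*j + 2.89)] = (10.0798 - 21.8562*j)/(2.19*j^2 - 2.02*j + 2.89)^2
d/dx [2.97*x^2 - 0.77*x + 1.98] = 5.94*x - 0.77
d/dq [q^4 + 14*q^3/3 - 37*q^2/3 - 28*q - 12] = 4*q^3 + 14*q^2 - 74*q/3 - 28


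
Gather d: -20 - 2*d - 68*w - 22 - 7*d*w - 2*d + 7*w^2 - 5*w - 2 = d*(-7*w - 4) + 7*w^2 - 73*w - 44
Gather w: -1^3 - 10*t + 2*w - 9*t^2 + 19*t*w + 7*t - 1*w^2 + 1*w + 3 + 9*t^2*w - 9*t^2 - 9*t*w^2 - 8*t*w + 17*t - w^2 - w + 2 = -18*t^2 + 14*t + w^2*(-9*t - 2) + w*(9*t^2 + 11*t + 2) + 4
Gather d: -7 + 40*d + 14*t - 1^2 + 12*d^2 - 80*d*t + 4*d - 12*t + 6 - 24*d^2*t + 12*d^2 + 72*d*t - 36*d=d^2*(24 - 24*t) + d*(8 - 8*t) + 2*t - 2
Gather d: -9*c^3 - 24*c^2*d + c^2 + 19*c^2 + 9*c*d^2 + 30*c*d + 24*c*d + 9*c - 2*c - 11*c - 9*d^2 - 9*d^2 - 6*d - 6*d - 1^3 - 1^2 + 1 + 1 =-9*c^3 + 20*c^2 - 4*c + d^2*(9*c - 18) + d*(-24*c^2 + 54*c - 12)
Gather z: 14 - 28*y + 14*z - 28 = -28*y + 14*z - 14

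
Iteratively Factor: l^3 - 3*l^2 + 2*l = (l - 2)*(l^2 - l) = (l - 2)*(l - 1)*(l)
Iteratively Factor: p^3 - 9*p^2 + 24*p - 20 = (p - 2)*(p^2 - 7*p + 10) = (p - 5)*(p - 2)*(p - 2)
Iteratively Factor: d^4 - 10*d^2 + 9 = (d - 3)*(d^3 + 3*d^2 - d - 3) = (d - 3)*(d + 3)*(d^2 - 1) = (d - 3)*(d - 1)*(d + 3)*(d + 1)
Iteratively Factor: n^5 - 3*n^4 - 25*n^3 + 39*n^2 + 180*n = (n + 3)*(n^4 - 6*n^3 - 7*n^2 + 60*n) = (n - 4)*(n + 3)*(n^3 - 2*n^2 - 15*n) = n*(n - 4)*(n + 3)*(n^2 - 2*n - 15) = n*(n - 5)*(n - 4)*(n + 3)*(n + 3)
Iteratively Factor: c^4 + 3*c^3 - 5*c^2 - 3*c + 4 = (c - 1)*(c^3 + 4*c^2 - c - 4) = (c - 1)*(c + 1)*(c^2 + 3*c - 4) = (c - 1)*(c + 1)*(c + 4)*(c - 1)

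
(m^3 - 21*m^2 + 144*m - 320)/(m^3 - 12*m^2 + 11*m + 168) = (m^2 - 13*m + 40)/(m^2 - 4*m - 21)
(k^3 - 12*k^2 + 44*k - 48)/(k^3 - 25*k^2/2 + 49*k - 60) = 2*(k - 2)/(2*k - 5)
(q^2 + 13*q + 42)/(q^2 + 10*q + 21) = (q + 6)/(q + 3)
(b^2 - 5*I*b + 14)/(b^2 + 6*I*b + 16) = (b^2 - 5*I*b + 14)/(b^2 + 6*I*b + 16)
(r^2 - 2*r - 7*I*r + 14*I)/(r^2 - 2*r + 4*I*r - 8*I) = (r - 7*I)/(r + 4*I)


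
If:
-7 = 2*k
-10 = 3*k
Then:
No Solution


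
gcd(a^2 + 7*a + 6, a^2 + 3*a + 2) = a + 1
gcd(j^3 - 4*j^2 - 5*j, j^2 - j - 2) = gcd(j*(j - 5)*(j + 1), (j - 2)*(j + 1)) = j + 1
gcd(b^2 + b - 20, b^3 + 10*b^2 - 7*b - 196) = b - 4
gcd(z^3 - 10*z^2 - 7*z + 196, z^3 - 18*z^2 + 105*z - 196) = z^2 - 14*z + 49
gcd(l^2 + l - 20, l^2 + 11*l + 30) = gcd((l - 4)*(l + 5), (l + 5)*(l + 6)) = l + 5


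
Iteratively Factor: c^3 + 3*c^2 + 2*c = (c)*(c^2 + 3*c + 2) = c*(c + 1)*(c + 2)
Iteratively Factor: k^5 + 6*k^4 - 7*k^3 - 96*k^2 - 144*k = (k + 3)*(k^4 + 3*k^3 - 16*k^2 - 48*k) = k*(k + 3)*(k^3 + 3*k^2 - 16*k - 48) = k*(k + 3)^2*(k^2 - 16) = k*(k - 4)*(k + 3)^2*(k + 4)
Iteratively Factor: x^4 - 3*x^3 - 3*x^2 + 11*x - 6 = (x - 1)*(x^3 - 2*x^2 - 5*x + 6) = (x - 1)*(x + 2)*(x^2 - 4*x + 3) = (x - 3)*(x - 1)*(x + 2)*(x - 1)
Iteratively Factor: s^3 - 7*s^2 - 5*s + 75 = (s - 5)*(s^2 - 2*s - 15) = (s - 5)*(s + 3)*(s - 5)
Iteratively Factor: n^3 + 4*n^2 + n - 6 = (n + 3)*(n^2 + n - 2) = (n - 1)*(n + 3)*(n + 2)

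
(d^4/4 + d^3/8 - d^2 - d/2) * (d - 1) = d^5/4 - d^4/8 - 9*d^3/8 + d^2/2 + d/2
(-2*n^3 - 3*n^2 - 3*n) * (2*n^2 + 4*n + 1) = -4*n^5 - 14*n^4 - 20*n^3 - 15*n^2 - 3*n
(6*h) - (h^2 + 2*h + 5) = -h^2 + 4*h - 5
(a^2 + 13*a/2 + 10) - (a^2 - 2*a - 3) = 17*a/2 + 13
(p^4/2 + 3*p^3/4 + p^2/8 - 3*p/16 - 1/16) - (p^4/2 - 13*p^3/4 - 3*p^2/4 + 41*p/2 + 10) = 4*p^3 + 7*p^2/8 - 331*p/16 - 161/16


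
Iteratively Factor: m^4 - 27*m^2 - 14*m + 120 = (m + 4)*(m^3 - 4*m^2 - 11*m + 30) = (m - 2)*(m + 4)*(m^2 - 2*m - 15) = (m - 2)*(m + 3)*(m + 4)*(m - 5)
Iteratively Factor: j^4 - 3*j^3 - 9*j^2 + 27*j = (j)*(j^3 - 3*j^2 - 9*j + 27) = j*(j + 3)*(j^2 - 6*j + 9) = j*(j - 3)*(j + 3)*(j - 3)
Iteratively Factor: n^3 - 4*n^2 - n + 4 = (n - 1)*(n^2 - 3*n - 4) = (n - 4)*(n - 1)*(n + 1)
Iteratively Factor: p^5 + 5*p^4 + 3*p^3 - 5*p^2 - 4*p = (p)*(p^4 + 5*p^3 + 3*p^2 - 5*p - 4) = p*(p + 4)*(p^3 + p^2 - p - 1) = p*(p + 1)*(p + 4)*(p^2 - 1) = p*(p + 1)^2*(p + 4)*(p - 1)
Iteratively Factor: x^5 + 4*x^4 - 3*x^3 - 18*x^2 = (x + 3)*(x^4 + x^3 - 6*x^2) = (x + 3)^2*(x^3 - 2*x^2) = (x - 2)*(x + 3)^2*(x^2) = x*(x - 2)*(x + 3)^2*(x)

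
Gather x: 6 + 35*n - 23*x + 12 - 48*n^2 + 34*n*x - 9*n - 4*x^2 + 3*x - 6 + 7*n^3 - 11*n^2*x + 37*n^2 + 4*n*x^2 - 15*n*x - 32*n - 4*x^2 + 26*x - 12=7*n^3 - 11*n^2 - 6*n + x^2*(4*n - 8) + x*(-11*n^2 + 19*n + 6)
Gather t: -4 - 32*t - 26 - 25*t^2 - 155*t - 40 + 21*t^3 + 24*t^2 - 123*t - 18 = 21*t^3 - t^2 - 310*t - 88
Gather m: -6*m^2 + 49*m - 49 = -6*m^2 + 49*m - 49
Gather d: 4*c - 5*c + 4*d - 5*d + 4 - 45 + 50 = -c - d + 9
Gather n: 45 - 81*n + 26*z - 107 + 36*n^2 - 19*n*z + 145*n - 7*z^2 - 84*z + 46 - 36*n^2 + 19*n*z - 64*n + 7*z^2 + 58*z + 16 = 0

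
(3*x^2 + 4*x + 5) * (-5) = -15*x^2 - 20*x - 25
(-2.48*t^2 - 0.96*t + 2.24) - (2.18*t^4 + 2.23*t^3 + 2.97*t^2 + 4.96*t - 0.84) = -2.18*t^4 - 2.23*t^3 - 5.45*t^2 - 5.92*t + 3.08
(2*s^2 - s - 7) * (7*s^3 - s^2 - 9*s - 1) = 14*s^5 - 9*s^4 - 66*s^3 + 14*s^2 + 64*s + 7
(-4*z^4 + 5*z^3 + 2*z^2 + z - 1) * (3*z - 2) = -12*z^5 + 23*z^4 - 4*z^3 - z^2 - 5*z + 2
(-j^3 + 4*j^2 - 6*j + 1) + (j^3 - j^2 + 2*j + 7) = 3*j^2 - 4*j + 8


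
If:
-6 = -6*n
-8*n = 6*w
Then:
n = 1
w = -4/3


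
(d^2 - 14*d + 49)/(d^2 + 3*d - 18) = (d^2 - 14*d + 49)/(d^2 + 3*d - 18)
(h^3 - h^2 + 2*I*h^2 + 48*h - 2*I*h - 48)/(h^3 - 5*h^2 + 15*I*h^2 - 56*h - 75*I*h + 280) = (h^2 - h*(1 + 6*I) + 6*I)/(h^2 + h*(-5 + 7*I) - 35*I)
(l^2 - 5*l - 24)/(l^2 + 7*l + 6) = (l^2 - 5*l - 24)/(l^2 + 7*l + 6)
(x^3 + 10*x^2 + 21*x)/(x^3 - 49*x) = (x + 3)/(x - 7)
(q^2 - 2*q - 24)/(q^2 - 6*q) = (q + 4)/q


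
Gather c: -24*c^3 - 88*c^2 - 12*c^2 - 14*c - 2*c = -24*c^3 - 100*c^2 - 16*c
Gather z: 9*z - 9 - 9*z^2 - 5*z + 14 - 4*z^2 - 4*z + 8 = 13 - 13*z^2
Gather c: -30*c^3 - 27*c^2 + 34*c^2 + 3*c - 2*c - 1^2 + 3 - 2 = -30*c^3 + 7*c^2 + c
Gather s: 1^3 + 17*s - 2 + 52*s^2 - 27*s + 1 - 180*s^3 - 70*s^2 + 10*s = -180*s^3 - 18*s^2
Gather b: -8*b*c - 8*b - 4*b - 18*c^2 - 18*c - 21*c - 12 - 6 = b*(-8*c - 12) - 18*c^2 - 39*c - 18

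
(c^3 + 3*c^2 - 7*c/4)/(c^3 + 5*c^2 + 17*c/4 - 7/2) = c/(c + 2)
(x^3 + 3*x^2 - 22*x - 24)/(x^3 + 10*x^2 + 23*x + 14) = (x^2 + 2*x - 24)/(x^2 + 9*x + 14)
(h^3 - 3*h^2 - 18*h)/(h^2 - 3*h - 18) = h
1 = 1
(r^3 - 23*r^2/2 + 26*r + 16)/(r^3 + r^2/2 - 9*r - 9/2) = (r^2 - 12*r + 32)/(r^2 - 9)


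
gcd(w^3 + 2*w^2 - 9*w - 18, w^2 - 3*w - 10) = w + 2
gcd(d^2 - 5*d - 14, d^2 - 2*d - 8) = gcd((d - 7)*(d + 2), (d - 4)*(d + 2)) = d + 2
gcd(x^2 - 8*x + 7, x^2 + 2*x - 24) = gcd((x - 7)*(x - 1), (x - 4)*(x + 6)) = 1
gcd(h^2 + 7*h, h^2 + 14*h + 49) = h + 7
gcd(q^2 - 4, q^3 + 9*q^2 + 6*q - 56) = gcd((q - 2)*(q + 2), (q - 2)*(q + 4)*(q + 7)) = q - 2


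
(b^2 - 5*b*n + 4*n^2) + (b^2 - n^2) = 2*b^2 - 5*b*n + 3*n^2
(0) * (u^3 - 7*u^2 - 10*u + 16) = 0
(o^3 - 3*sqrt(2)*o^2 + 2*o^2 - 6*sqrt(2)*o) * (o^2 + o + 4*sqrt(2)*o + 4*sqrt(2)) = o^5 + sqrt(2)*o^4 + 3*o^4 - 22*o^3 + 3*sqrt(2)*o^3 - 72*o^2 + 2*sqrt(2)*o^2 - 48*o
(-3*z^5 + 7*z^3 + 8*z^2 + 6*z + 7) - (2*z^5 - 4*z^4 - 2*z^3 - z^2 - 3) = -5*z^5 + 4*z^4 + 9*z^3 + 9*z^2 + 6*z + 10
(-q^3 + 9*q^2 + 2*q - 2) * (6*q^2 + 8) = -6*q^5 + 54*q^4 + 4*q^3 + 60*q^2 + 16*q - 16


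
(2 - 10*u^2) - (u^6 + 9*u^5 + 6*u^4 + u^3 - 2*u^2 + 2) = -u^6 - 9*u^5 - 6*u^4 - u^3 - 8*u^2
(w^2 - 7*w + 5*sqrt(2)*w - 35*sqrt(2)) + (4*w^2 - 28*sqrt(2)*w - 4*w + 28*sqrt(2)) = 5*w^2 - 23*sqrt(2)*w - 11*w - 7*sqrt(2)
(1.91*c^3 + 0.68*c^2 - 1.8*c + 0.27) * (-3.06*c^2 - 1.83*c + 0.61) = -5.8446*c^5 - 5.5761*c^4 + 5.4287*c^3 + 2.8826*c^2 - 1.5921*c + 0.1647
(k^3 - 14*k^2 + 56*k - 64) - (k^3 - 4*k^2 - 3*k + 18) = -10*k^2 + 59*k - 82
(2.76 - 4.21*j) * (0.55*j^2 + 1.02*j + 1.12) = -2.3155*j^3 - 2.7762*j^2 - 1.9*j + 3.0912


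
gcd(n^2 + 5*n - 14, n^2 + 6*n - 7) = n + 7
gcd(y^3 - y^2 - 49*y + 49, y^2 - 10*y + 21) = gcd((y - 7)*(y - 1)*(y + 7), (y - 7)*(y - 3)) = y - 7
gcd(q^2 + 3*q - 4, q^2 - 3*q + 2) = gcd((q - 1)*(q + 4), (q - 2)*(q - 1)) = q - 1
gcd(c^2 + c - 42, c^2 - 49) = c + 7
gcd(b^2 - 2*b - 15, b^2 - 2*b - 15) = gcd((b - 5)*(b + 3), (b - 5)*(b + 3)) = b^2 - 2*b - 15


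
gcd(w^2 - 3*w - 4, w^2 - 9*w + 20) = w - 4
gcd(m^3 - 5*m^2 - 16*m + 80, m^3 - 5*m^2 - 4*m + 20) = m - 5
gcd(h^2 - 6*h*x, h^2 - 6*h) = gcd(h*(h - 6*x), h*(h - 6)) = h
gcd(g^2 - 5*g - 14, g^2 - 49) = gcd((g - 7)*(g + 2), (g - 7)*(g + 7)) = g - 7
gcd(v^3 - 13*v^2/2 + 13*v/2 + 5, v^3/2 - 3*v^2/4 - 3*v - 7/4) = 1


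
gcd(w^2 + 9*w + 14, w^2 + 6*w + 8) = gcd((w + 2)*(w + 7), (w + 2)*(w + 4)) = w + 2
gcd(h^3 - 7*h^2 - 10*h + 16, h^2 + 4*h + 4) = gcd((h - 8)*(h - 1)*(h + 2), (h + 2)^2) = h + 2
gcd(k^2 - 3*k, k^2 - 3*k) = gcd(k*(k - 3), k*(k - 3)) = k^2 - 3*k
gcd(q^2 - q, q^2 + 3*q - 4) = q - 1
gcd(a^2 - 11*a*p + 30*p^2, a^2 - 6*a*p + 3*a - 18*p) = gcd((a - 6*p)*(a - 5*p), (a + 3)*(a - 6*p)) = -a + 6*p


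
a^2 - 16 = (a - 4)*(a + 4)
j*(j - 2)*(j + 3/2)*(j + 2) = j^4 + 3*j^3/2 - 4*j^2 - 6*j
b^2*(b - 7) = b^3 - 7*b^2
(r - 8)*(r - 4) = r^2 - 12*r + 32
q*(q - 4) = q^2 - 4*q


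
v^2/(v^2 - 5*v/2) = 2*v/(2*v - 5)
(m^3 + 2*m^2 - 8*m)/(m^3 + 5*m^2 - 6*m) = (m^2 + 2*m - 8)/(m^2 + 5*m - 6)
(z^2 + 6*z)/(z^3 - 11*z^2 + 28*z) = (z + 6)/(z^2 - 11*z + 28)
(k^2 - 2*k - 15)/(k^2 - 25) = (k + 3)/(k + 5)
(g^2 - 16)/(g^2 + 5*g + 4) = (g - 4)/(g + 1)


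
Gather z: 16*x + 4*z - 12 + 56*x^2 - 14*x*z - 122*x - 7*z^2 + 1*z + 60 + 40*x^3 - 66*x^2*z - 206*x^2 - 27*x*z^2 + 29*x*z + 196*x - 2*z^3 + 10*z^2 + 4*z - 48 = 40*x^3 - 150*x^2 + 90*x - 2*z^3 + z^2*(3 - 27*x) + z*(-66*x^2 + 15*x + 9)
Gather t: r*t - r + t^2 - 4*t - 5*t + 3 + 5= -r + t^2 + t*(r - 9) + 8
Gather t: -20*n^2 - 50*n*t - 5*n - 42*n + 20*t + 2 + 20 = -20*n^2 - 47*n + t*(20 - 50*n) + 22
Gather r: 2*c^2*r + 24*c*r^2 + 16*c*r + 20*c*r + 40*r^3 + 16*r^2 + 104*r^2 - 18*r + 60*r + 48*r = 40*r^3 + r^2*(24*c + 120) + r*(2*c^2 + 36*c + 90)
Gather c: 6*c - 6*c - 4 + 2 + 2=0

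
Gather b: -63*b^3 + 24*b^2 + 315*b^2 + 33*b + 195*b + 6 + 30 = -63*b^3 + 339*b^2 + 228*b + 36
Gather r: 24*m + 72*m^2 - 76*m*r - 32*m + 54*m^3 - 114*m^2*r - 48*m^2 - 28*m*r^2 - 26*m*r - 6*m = 54*m^3 + 24*m^2 - 28*m*r^2 - 14*m + r*(-114*m^2 - 102*m)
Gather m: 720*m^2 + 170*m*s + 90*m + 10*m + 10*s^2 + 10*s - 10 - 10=720*m^2 + m*(170*s + 100) + 10*s^2 + 10*s - 20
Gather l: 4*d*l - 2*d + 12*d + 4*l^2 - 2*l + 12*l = 10*d + 4*l^2 + l*(4*d + 10)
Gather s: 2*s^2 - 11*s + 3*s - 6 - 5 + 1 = 2*s^2 - 8*s - 10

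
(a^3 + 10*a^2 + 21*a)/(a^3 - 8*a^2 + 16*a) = (a^2 + 10*a + 21)/(a^2 - 8*a + 16)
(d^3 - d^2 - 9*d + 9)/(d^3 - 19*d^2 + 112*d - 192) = (d^2 + 2*d - 3)/(d^2 - 16*d + 64)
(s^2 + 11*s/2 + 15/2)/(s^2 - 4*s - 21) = (s + 5/2)/(s - 7)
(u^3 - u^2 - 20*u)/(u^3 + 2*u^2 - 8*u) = (u - 5)/(u - 2)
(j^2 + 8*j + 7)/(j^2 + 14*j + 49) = (j + 1)/(j + 7)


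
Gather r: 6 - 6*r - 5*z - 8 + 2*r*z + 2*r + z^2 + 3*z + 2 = r*(2*z - 4) + z^2 - 2*z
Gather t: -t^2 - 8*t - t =-t^2 - 9*t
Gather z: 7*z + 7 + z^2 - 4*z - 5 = z^2 + 3*z + 2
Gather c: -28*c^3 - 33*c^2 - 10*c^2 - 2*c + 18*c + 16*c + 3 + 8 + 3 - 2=-28*c^3 - 43*c^2 + 32*c + 12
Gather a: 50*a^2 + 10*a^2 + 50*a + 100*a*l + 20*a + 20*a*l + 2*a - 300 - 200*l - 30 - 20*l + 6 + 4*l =60*a^2 + a*(120*l + 72) - 216*l - 324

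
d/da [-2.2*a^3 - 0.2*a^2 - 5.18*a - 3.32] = -6.6*a^2 - 0.4*a - 5.18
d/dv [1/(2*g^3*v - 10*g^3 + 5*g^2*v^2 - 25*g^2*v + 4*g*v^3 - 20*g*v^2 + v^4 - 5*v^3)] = (-2*g^3 - 10*g^2*v + 25*g^2 - 12*g*v^2 + 40*g*v - 4*v^3 + 15*v^2)/(2*g^3*v - 10*g^3 + 5*g^2*v^2 - 25*g^2*v + 4*g*v^3 - 20*g*v^2 + v^4 - 5*v^3)^2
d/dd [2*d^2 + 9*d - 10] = 4*d + 9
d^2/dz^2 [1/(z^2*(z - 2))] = 2*(z^2 + 2*z*(z - 2) + 3*(z - 2)^2)/(z^4*(z - 2)^3)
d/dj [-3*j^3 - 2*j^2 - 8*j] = -9*j^2 - 4*j - 8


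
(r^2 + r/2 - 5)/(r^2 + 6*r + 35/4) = 2*(r - 2)/(2*r + 7)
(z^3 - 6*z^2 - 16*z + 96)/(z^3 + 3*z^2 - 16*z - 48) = (z - 6)/(z + 3)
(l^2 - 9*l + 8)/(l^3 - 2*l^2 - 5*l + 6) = (l - 8)/(l^2 - l - 6)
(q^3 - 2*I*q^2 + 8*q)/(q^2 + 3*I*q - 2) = q*(q - 4*I)/(q + I)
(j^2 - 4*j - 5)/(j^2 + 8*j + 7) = (j - 5)/(j + 7)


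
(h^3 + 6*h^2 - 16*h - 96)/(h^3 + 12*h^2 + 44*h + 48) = (h - 4)/(h + 2)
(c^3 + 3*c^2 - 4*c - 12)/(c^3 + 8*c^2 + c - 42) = (c + 2)/(c + 7)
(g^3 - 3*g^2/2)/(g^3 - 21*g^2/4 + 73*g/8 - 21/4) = 4*g^2/(4*g^2 - 15*g + 14)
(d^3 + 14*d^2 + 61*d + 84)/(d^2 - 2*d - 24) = (d^2 + 10*d + 21)/(d - 6)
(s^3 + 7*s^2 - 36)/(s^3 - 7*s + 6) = (s + 6)/(s - 1)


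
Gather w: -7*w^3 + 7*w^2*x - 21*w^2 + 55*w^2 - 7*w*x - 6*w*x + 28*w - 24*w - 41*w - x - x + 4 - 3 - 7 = -7*w^3 + w^2*(7*x + 34) + w*(-13*x - 37) - 2*x - 6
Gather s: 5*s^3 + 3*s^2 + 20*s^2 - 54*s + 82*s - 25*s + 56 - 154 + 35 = 5*s^3 + 23*s^2 + 3*s - 63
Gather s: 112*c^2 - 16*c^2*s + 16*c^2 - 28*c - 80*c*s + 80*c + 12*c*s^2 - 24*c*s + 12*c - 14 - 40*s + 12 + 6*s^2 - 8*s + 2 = 128*c^2 + 64*c + s^2*(12*c + 6) + s*(-16*c^2 - 104*c - 48)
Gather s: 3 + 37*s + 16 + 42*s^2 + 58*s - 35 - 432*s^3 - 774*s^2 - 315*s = -432*s^3 - 732*s^2 - 220*s - 16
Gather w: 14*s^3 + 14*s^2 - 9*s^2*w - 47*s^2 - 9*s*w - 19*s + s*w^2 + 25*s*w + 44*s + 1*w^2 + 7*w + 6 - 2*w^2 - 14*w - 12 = 14*s^3 - 33*s^2 + 25*s + w^2*(s - 1) + w*(-9*s^2 + 16*s - 7) - 6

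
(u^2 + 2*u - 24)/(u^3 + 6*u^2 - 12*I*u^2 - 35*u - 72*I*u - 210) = (u - 4)/(u^2 - 12*I*u - 35)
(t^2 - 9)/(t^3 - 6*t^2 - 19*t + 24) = (t - 3)/(t^2 - 9*t + 8)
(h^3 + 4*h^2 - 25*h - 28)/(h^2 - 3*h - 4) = h + 7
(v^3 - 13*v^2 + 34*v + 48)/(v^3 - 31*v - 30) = (v - 8)/(v + 5)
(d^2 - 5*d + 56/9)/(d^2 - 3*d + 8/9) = (3*d - 7)/(3*d - 1)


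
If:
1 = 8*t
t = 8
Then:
No Solution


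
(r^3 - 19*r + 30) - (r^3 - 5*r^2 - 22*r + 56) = 5*r^2 + 3*r - 26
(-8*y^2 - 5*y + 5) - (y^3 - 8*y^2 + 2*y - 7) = -y^3 - 7*y + 12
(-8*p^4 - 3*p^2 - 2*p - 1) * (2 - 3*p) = 24*p^5 - 16*p^4 + 9*p^3 - p - 2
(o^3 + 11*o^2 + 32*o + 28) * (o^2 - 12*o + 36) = o^5 - o^4 - 64*o^3 + 40*o^2 + 816*o + 1008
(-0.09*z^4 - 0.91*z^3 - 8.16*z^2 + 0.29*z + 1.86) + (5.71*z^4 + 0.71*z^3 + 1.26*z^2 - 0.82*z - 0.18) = 5.62*z^4 - 0.2*z^3 - 6.9*z^2 - 0.53*z + 1.68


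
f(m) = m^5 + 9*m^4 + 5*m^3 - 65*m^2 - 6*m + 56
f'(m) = 5*m^4 + 36*m^3 + 15*m^2 - 130*m - 6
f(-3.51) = -106.67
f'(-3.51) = -162.74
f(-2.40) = -154.15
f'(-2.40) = 60.62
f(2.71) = 293.47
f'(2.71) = 738.03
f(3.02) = 582.62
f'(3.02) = 1145.68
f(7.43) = 48545.72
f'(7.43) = 29860.29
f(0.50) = 37.97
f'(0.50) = -62.44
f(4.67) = 5621.48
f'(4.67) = 5758.69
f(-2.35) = -150.94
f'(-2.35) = 67.62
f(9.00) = 116480.00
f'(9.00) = 59088.00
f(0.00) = 56.00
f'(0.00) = -6.00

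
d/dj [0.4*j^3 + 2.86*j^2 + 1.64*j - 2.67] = 1.2*j^2 + 5.72*j + 1.64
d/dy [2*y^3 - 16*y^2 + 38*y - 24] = 6*y^2 - 32*y + 38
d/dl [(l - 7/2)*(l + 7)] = 2*l + 7/2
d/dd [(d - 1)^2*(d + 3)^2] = 4*(d - 1)*(d + 1)*(d + 3)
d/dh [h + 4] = 1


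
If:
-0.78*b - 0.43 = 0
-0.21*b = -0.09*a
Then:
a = -1.29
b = -0.55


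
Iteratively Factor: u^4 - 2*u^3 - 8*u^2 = (u)*(u^3 - 2*u^2 - 8*u) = u*(u + 2)*(u^2 - 4*u) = u^2*(u + 2)*(u - 4)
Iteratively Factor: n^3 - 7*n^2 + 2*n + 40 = (n - 4)*(n^2 - 3*n - 10) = (n - 5)*(n - 4)*(n + 2)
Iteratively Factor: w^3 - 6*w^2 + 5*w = (w - 1)*(w^2 - 5*w) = (w - 5)*(w - 1)*(w)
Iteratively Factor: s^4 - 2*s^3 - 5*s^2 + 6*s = (s + 2)*(s^3 - 4*s^2 + 3*s) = s*(s + 2)*(s^2 - 4*s + 3) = s*(s - 3)*(s + 2)*(s - 1)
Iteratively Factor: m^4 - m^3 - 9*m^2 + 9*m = (m - 1)*(m^3 - 9*m) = m*(m - 1)*(m^2 - 9) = m*(m - 1)*(m + 3)*(m - 3)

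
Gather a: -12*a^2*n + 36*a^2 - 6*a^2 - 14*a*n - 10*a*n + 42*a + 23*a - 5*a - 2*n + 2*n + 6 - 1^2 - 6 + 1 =a^2*(30 - 12*n) + a*(60 - 24*n)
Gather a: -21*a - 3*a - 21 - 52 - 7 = -24*a - 80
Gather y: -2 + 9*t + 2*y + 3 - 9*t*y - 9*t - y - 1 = y*(1 - 9*t)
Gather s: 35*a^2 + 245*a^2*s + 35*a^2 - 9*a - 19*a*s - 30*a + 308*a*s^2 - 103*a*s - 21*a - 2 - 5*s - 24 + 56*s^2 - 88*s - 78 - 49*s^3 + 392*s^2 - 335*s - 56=70*a^2 - 60*a - 49*s^3 + s^2*(308*a + 448) + s*(245*a^2 - 122*a - 428) - 160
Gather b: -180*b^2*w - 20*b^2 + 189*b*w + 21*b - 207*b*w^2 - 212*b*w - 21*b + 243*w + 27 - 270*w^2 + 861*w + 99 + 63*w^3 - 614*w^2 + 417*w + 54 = b^2*(-180*w - 20) + b*(-207*w^2 - 23*w) + 63*w^3 - 884*w^2 + 1521*w + 180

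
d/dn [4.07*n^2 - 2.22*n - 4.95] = 8.14*n - 2.22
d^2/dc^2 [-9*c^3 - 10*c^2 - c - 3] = -54*c - 20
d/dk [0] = 0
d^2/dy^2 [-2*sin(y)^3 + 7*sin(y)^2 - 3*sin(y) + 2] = 18*sin(y)^3 - 28*sin(y)^2 - 9*sin(y) + 14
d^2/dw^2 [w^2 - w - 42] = 2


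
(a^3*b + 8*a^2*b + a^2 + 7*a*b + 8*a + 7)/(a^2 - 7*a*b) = (a^3*b + 8*a^2*b + a^2 + 7*a*b + 8*a + 7)/(a*(a - 7*b))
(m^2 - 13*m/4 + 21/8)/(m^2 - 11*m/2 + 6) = (m - 7/4)/(m - 4)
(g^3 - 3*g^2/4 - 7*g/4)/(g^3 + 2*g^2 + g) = (g - 7/4)/(g + 1)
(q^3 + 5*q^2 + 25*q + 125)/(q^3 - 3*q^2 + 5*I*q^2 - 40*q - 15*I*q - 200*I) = (q - 5*I)/(q - 8)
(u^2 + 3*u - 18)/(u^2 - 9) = (u + 6)/(u + 3)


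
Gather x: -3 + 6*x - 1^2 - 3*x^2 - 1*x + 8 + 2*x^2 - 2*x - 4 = -x^2 + 3*x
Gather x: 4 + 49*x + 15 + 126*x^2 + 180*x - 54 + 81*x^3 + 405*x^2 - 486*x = 81*x^3 + 531*x^2 - 257*x - 35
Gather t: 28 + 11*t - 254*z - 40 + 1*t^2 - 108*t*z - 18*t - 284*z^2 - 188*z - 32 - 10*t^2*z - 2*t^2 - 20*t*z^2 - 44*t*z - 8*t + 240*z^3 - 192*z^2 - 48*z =t^2*(-10*z - 1) + t*(-20*z^2 - 152*z - 15) + 240*z^3 - 476*z^2 - 490*z - 44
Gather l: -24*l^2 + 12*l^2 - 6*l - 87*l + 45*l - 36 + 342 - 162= -12*l^2 - 48*l + 144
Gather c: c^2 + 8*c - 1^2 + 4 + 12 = c^2 + 8*c + 15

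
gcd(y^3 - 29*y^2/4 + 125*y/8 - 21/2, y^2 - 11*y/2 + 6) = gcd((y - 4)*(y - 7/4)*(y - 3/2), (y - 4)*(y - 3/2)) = y^2 - 11*y/2 + 6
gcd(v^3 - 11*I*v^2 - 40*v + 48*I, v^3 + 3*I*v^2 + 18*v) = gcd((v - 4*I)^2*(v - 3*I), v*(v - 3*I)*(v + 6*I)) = v - 3*I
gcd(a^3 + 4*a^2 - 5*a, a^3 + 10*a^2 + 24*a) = a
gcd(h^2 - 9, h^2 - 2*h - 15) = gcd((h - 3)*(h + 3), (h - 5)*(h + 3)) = h + 3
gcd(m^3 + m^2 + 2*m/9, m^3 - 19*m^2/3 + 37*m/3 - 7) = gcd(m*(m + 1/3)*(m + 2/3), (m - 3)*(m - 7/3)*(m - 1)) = 1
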